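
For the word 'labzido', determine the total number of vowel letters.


Scanning each character of 'labzido':
  Position 1: 'l' -> consonant (running count: 0)
  Position 2: 'a' -> vowel (running count: 1)
  Position 3: 'b' -> consonant (running count: 1)
  Position 4: 'z' -> consonant (running count: 1)
  Position 5: 'i' -> vowel (running count: 2)
  Position 6: 'd' -> consonant (running count: 2)
  Position 7: 'o' -> vowel (running count: 3)
Total vowels: 3

3


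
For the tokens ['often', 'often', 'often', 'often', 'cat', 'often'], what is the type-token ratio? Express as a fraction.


Tokens: 6
Unique types: ('cat', 'often') = 2
TTR = 2/6
Simplify: divide both by 2 -> 1/3
TTR = 1/3

1/3


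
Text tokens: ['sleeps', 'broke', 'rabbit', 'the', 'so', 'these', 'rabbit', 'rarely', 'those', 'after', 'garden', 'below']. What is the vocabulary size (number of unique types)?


Listing all tokens and tracking unique types:
  Token 1: 'sleeps' -> NEW (unique so far: 1)
  Token 2: 'broke' -> NEW (unique so far: 2)
  Token 3: 'rabbit' -> NEW (unique so far: 3)
  Token 4: 'the' -> NEW (unique so far: 4)
  Token 5: 'so' -> NEW (unique so far: 5)
  Token 6: 'these' -> NEW (unique so far: 6)
  Token 7: 'rabbit' -> duplicate (unique so far: 6)
  Token 8: 'rarely' -> NEW (unique so far: 7)
  Token 9: 'those' -> NEW (unique so far: 8)
  Token 10: 'after' -> NEW (unique so far: 9)
  Token 11: 'garden' -> NEW (unique so far: 10)
  Token 12: 'below' -> NEW (unique so far: 11)
Unique types: ('after', 'below', 'broke', 'garden', 'rabbit', 'rarely', 'sleeps', 'so', 'the', 'these', 'those')
Vocabulary size: 11

11


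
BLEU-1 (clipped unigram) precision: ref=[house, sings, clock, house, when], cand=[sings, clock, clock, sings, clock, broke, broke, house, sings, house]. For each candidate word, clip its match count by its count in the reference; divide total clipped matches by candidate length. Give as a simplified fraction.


Reference word counts: {'clock': 1, 'house': 2, 'sings': 1, 'when': 1}
Checking each candidate word (with clipping):
  'sings' -> in reference (ref count 1, used 1/1) -> match (matches: 1)
  'clock' -> in reference (ref count 1, used 1/1) -> match (matches: 2)
  'clock' -> ref count 1 already used up (1/1) -> clipped, no match (matches: 2)
  'sings' -> ref count 1 already used up (1/1) -> clipped, no match (matches: 2)
  'clock' -> ref count 1 already used up (1/1) -> clipped, no match (matches: 2)
  'broke' -> not in reference -> no match (matches: 2)
  'broke' -> not in reference -> no match (matches: 2)
  'house' -> in reference (ref count 2, used 1/2) -> match (matches: 3)
  'sings' -> ref count 1 already used up (1/1) -> clipped, no match (matches: 3)
  'house' -> in reference (ref count 2, used 2/2) -> match (matches: 4)
Clipped matches: 4, Candidate length: 10
Precision = 4/10 = 2/5

2/5


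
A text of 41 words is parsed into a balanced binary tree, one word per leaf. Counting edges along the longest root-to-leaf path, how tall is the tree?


In a balanced binary tree with n leaves the deepest leaf is ceil(log2(n)) edges below the root.
log2(41) = 5.3576
ceil(5.3576) = 6
height (edges) = 6

6


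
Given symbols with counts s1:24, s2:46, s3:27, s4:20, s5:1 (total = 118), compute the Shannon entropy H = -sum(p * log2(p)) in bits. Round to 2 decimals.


Computing entropy H = -sum(p_i * log2(p_i)):
  s1: p = 24/118 = 0.2034, -p*log2(p) = 0.4673
  s2: p = 46/118 = 0.3898, -p*log2(p) = 0.5298
  s3: p = 27/118 = 0.2288, -p*log2(p) = 0.4869
  s4: p = 20/118 = 0.1695, -p*log2(p) = 0.4340
  s5: p = 1/118 = 0.0085, -p*log2(p) = 0.0583
H = sum of terms = 1.9763
Rounded to 2 decimals: 1.98

1.98


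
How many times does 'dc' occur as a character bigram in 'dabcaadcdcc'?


Scanning 'dabcaadcdcc' for bigram 'dc':
  Position 0: 'da' -> no
  Position 1: 'ab' -> no
  Position 2: 'bc' -> no
  Position 3: 'ca' -> no
  Position 4: 'aa' -> no
  Position 5: 'ad' -> no
  Position 6: 'dc' -> MATCH
  Position 7: 'cd' -> no
  Position 8: 'dc' -> MATCH
  Position 9: 'cc' -> no
Total matches: 2

2


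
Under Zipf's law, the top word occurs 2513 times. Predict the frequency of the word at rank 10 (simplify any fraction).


Zipf's law: freq(rank) = f1 / rank
f1 = 2513, rank = 10
freq = 2513 / 10
GCD(2513, 10) = 1
Simplified: 2513/10

2513/10


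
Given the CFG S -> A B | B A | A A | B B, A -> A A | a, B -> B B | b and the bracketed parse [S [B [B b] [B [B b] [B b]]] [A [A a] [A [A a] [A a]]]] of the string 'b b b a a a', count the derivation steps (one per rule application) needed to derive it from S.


Every bracketed nonterminal node [X ...] in the tree is produced by exactly one rule application.
Reading the tree off as a leftmost derivation:
  Step 1: S  =>  B A   (applied S -> B A)
  Step 2: B A  =>  B B A   (applied B -> B B)
  Step 3: B B A  =>  b B A   (applied B -> b)
  Step 4: b B A  =>  b B B A   (applied B -> B B)
  Step 5: b B B A  =>  b b B A   (applied B -> b)
  Step 6: b b B A  =>  b b b A   (applied B -> b)
  Step 7: b b b A  =>  b b b A A   (applied A -> A A)
  Step 8: b b b A A  =>  b b b a A   (applied A -> a)
  Step 9: b b b a A  =>  b b b a A A   (applied A -> A A)
  Step 10: b b b a A A  =>  b b b a a A   (applied A -> a)
  Step 11: b b b a a A  =>  b b b a a a   (applied A -> a)
Final yield: b b b a a a
Total rewrite steps: 11

11


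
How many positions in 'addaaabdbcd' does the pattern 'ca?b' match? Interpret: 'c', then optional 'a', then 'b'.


Pattern: ca?b means 'c', then optional 'a', then 'b'.
Scanning 'addaaabdbcd' position-by-position:
  Pos 0: window 'add' -> no
  Pos 1: window 'dda' -> no
  Pos 2: window 'daa' -> no
  Pos 3: window 'aaa' -> no
  Pos 4: window 'aab' -> no
  Pos 5: window 'abd' -> no
  Pos 6: window 'bdb' -> no
  Pos 7: window 'dbc' -> no
  Pos 8: window 'bcd' -> no
  Pos 9: window 'cd' -> no
  Pos 10: window 'd' -> no
Total matches: 0

0


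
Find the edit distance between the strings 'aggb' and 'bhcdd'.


Building DP table for s1='aggb' (len 4) and s2='bhcdd' (len 5):
       b  h  c  d  d
    0  1  2  3  4  5
  a 1  1  2  3  4  5
  g 2  2  2  3  4  5
  g 3  3  3  3  4  5
  b 4  3  4  4  4  5
Edit distance = dp[4][5] = 5

5


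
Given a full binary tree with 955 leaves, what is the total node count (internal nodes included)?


Leaf nodes (terminals): 955
Internal nodes = n - 1 = 955 - 1 = 954
Total = leaves + internal = 955 + 954 = 1909

1909


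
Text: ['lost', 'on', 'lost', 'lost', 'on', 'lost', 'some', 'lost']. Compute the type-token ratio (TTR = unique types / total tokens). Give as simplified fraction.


Tokens: 8
Unique types: ('lost', 'on', 'some') = 3
TTR = 3/8
Already in lowest terms.

3/8


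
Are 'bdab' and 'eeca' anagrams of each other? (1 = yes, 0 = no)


Sort characters of 'bdab': 'abbd'
Sort characters of 'eeca': 'acee'
Sorted forms differ -> they are NOT anagrams
Result: 0

0


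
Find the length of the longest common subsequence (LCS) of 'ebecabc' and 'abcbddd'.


DP table for LCS of 'ebecabc' and 'abcbddd':
       a  b  c  b  d  d  d
    0  0  0  0  0  0  0  0
  e 0  0  0  0  0  0  0  0
  b 0  0  1  1  1  1  1  1
  e 0  0  1  1  1  1  1  1
  c 0  0  1  2  2  2  2  2
  a 0  1  1  2  2  2  2  2
  b 0  1  2  2  3  3  3  3
  c 0  1  2  3  3  3  3  3
LCS: 'bcb'
LCS length = 3

3


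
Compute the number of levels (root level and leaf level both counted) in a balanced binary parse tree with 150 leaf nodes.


In a balanced binary tree with n leaves the deepest leaf is ceil(log2(n)) edges below the root,
so counting node levels inclusive of root and leaves gives ceil(log2(n)) + 1 levels.
log2(150) = 7.2288
ceil(7.2288) = 8
levels = 8 + 1 = 9

9


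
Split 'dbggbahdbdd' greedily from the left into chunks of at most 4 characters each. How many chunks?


'dbggbahdbdd' has 11 characters.
Chunking with max size 4:
  Chunk 1: 'dbgg' (positions 0-3)
  Chunk 2: 'bahd' (positions 4-7)
  Chunk 3: 'bdd' (positions 8-10)
Total chunks: ceil(11 / 4) = 3

3


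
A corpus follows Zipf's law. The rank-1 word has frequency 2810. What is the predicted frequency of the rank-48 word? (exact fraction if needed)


Zipf's law: freq(rank) = f1 / rank
f1 = 2810, rank = 48
freq = 2810 / 48
GCD(2810, 48) = 2
Simplified: 1405/24

1405/24


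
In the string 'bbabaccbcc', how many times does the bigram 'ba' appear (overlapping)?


Scanning 'bbabaccbcc' for bigram 'ba':
  Position 0: 'bb' -> no
  Position 1: 'ba' -> MATCH
  Position 2: 'ab' -> no
  Position 3: 'ba' -> MATCH
  Position 4: 'ac' -> no
  Position 5: 'cc' -> no
  Position 6: 'cb' -> no
  Position 7: 'bc' -> no
  Position 8: 'cc' -> no
Total matches: 2

2


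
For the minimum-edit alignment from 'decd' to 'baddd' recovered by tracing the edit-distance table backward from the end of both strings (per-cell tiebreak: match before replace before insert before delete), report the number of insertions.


Edit distance = 4. Backtracking from cell (4, 5) with preference match > replace > insert > delete,
then listing the resulting alignment 'decd' -> 'baddd' left to right:
  Step 1: insert 'b' [insertion #1]
  Step 2: replace d->a
  Step 3: replace e->d
  Step 4: replace c->d
  Step 5: keep 'd'
Total insertions: 1

1


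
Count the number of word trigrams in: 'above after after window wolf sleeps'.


Word trigrams from [6] words:
  Trigram 1: (above after after)
  Trigram 2: (after after window)
  Trigram 3: (after window wolf)
  Trigram 4: (window wolf sleeps)
Total word trigrams: 6 - 2 = 4

4


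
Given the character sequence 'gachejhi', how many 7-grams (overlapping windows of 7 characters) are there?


String 'gachejhi' has length L = 8.
Number of overlapping n-grams = L - n + 1
Substituting: 8 - 7 + 1 = 2

2


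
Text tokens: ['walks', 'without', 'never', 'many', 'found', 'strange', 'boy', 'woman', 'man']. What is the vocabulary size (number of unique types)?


Listing all tokens and tracking unique types:
  Token 1: 'walks' -> NEW (unique so far: 1)
  Token 2: 'without' -> NEW (unique so far: 2)
  Token 3: 'never' -> NEW (unique so far: 3)
  Token 4: 'many' -> NEW (unique so far: 4)
  Token 5: 'found' -> NEW (unique so far: 5)
  Token 6: 'strange' -> NEW (unique so far: 6)
  Token 7: 'boy' -> NEW (unique so far: 7)
  Token 8: 'woman' -> NEW (unique so far: 8)
  Token 9: 'man' -> NEW (unique so far: 9)
Unique types: ('boy', 'found', 'man', 'many', 'never', 'strange', 'walks', 'without', 'woman')
Vocabulary size: 9

9


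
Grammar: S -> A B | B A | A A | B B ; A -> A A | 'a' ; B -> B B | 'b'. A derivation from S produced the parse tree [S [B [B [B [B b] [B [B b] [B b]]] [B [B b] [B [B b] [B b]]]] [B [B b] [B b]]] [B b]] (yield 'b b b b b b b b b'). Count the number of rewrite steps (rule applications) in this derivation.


Every bracketed nonterminal node [X ...] in the tree is produced by exactly one rule application.
Reading the tree off as a leftmost derivation:
  Step 1: S  =>  B B   (applied S -> B B)
  Step 2: B B  =>  B B B   (applied B -> B B)
  Step 3: B B B  =>  B B B B   (applied B -> B B)
  Step 4: B B B B  =>  B B B B B   (applied B -> B B)
  Step 5: B B B B B  =>  b B B B B   (applied B -> b)
  Step 6: b B B B B  =>  b B B B B B   (applied B -> B B)
  Step 7: b B B B B B  =>  b b B B B B   (applied B -> b)
  Step 8: b b B B B B  =>  b b b B B B   (applied B -> b)
  Step 9: b b b B B B  =>  b b b B B B B   (applied B -> B B)
  Step 10: b b b B B B B  =>  b b b b B B B   (applied B -> b)
  Step 11: b b b b B B B  =>  b b b b B B B B   (applied B -> B B)
  Step 12: b b b b B B B B  =>  b b b b b B B B   (applied B -> b)
  Step 13: b b b b b B B B  =>  b b b b b b B B   (applied B -> b)
  Step 14: b b b b b b B B  =>  b b b b b b B B B   (applied B -> B B)
  Step 15: b b b b b b B B B  =>  b b b b b b b B B   (applied B -> b)
  Step 16: b b b b b b b B B  =>  b b b b b b b b B   (applied B -> b)
  Step 17: b b b b b b b b B  =>  b b b b b b b b b   (applied B -> b)
Final yield: b b b b b b b b b
Total rewrite steps: 17

17


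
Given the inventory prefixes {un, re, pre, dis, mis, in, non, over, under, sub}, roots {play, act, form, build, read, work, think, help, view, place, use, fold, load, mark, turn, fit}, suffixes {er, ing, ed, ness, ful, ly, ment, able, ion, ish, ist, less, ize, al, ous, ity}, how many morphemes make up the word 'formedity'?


Segmenting 'formedity' against the inventory:
  'form' -> root (morpheme 1)
  'ed' -> suffix (morpheme 2)
  'ity' -> suffix (morpheme 3)
Total morphemes: 3

3


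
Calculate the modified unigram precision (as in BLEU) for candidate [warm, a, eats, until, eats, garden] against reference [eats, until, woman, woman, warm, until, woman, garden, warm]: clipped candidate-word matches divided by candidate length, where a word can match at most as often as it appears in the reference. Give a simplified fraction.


Reference word counts: {'eats': 1, 'garden': 1, 'until': 2, 'warm': 2, 'woman': 3}
Checking each candidate word (with clipping):
  'warm' -> in reference (ref count 2, used 1/2) -> match (matches: 1)
  'a' -> not in reference -> no match (matches: 1)
  'eats' -> in reference (ref count 1, used 1/1) -> match (matches: 2)
  'until' -> in reference (ref count 2, used 1/2) -> match (matches: 3)
  'eats' -> ref count 1 already used up (1/1) -> clipped, no match (matches: 3)
  'garden' -> in reference (ref count 1, used 1/1) -> match (matches: 4)
Clipped matches: 4, Candidate length: 6
Precision = 4/6 = 2/3

2/3


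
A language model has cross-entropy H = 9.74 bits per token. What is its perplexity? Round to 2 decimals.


Perplexity formula: PP = 2^H
H = 9.74
PP = 2^9.74
Decompose: 2^9.74 = 2^9 * 2^0.74
2^9 = 512, 2^0.74 ~ 1.6701758
PP ~ 512 * 1.6701758 = 855.1300096
Rounded to 2 decimals: 855.13

855.13


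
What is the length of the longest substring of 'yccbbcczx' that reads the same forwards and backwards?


Scanning 'yccbbcczx' for palindromic substrings.
Substring at positions 1-6: 'ccbbcc'.
Check: reverse('ccbbcc') = 'ccbbcc' -> palindrome confirmed.
Neighbouring characters ('y' / 'z') break symmetry, so it cannot extend further.
No longer palindromic substring exists; longest length = 6

6


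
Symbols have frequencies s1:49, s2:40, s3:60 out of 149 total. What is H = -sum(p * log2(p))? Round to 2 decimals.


Computing entropy H = -sum(p_i * log2(p_i)):
  s1: p = 49/149 = 0.3289, -p*log2(p) = 0.5276
  s2: p = 40/149 = 0.2685, -p*log2(p) = 0.5093
  s3: p = 60/149 = 0.4027, -p*log2(p) = 0.5284
H = sum of terms = 1.5653
Rounded to 2 decimals: 1.57

1.57


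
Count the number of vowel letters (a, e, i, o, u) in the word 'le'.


Scanning each character of 'le':
  Position 1: 'l' -> consonant (running count: 0)
  Position 2: 'e' -> vowel (running count: 1)
Total vowels: 1

1


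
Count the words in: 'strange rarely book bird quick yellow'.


Counting words by splitting on spaces:
  Word 1: 'strange'
  Word 2: 'rarely'
  Word 3: 'book'
  Word 4: 'bird'
  Word 5: 'quick'
  Word 6: 'yellow'
Total words: 6

6


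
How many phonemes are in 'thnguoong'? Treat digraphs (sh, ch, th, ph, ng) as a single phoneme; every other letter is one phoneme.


Parsing 'thnguoong' greedily, digraphs first:
  'th' -> digraph (1 consonant phoneme) (phonemes so far: 1)
  'ng' -> digraph (1 consonant phoneme) (phonemes so far: 2)
  'u' -> vowel phoneme (phonemes so far: 3)
  'o' -> vowel phoneme (phonemes so far: 4)
  'o' -> vowel phoneme (phonemes so far: 5)
  'ng' -> digraph (1 consonant phoneme) (phonemes so far: 6)
Total phonemes: 6

6


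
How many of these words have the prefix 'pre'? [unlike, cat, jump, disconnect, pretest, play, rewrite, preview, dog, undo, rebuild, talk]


Checking each word for prefix 'pre':
  'unlike' -> no (count: 0)
  'cat' -> no (count: 0)
  'jump' -> no (count: 0)
  'disconnect' -> no (count: 0)
  'pretest' -> YES, starts with 'pre' (count: 1)
  'play' -> no (count: 1)
  'rewrite' -> no (count: 1)
  'preview' -> YES, starts with 'pre' (count: 2)
  'dog' -> no (count: 2)
  'undo' -> no (count: 2)
  'rebuild' -> no (count: 2)
  'talk' -> no (count: 2)
Total with prefix 'pre': 2

2


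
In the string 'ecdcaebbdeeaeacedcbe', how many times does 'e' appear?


Scanning 'ecdcaebbdeeaeacedcbe' for 'e':
  Position 0: 'e' -> MATCH (count: 1)
  Position 5: 'e' -> MATCH (count: 2)
  Position 9: 'e' -> MATCH (count: 3)
  Position 10: 'e' -> MATCH (count: 4)
  Position 12: 'e' -> MATCH (count: 5)
  Position 15: 'e' -> MATCH (count: 6)
  Position 19: 'e' -> MATCH (count: 7)
Total occurrences of 'e': 7

7


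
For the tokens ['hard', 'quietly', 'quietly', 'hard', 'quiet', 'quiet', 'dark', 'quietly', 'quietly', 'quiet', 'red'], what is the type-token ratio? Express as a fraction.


Tokens: 11
Unique types: ('dark', 'hard', 'quiet', 'quietly', 'red') = 5
TTR = 5/11
Already in lowest terms.

5/11


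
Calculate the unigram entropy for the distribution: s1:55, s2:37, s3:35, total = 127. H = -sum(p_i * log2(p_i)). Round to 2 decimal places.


Computing entropy H = -sum(p_i * log2(p_i)):
  s1: p = 55/127 = 0.4331, -p*log2(p) = 0.5229
  s2: p = 37/127 = 0.2913, -p*log2(p) = 0.5184
  s3: p = 35/127 = 0.2756, -p*log2(p) = 0.5124
H = sum of terms = 1.5537
Rounded to 2 decimals: 1.55

1.55


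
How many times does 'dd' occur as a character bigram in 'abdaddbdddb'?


Scanning 'abdaddbdddb' for bigram 'dd':
  Position 0: 'ab' -> no
  Position 1: 'bd' -> no
  Position 2: 'da' -> no
  Position 3: 'ad' -> no
  Position 4: 'dd' -> MATCH
  Position 5: 'db' -> no
  Position 6: 'bd' -> no
  Position 7: 'dd' -> MATCH
  Position 8: 'dd' -> MATCH
  Position 9: 'db' -> no
Total matches: 3

3


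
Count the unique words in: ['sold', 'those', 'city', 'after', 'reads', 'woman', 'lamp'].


Listing all tokens and tracking unique types:
  Token 1: 'sold' -> NEW (unique so far: 1)
  Token 2: 'those' -> NEW (unique so far: 2)
  Token 3: 'city' -> NEW (unique so far: 3)
  Token 4: 'after' -> NEW (unique so far: 4)
  Token 5: 'reads' -> NEW (unique so far: 5)
  Token 6: 'woman' -> NEW (unique so far: 6)
  Token 7: 'lamp' -> NEW (unique so far: 7)
Unique types: ('after', 'city', 'lamp', 'reads', 'sold', 'those', 'woman')
Vocabulary size: 7

7


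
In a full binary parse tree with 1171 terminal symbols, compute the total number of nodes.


Leaf nodes (terminals): 1171
Internal nodes = n - 1 = 1171 - 1 = 1170
Total = leaves + internal = 1171 + 1170 = 2341

2341


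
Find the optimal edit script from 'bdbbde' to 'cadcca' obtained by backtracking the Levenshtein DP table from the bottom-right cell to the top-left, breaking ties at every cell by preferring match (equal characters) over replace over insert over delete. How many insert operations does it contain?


Edit distance = 6. Backtracking from cell (6, 6) with preference match > replace > insert > delete,
then listing the resulting alignment 'bdbbde' -> 'cadcca' left to right:
  Step 1: replace b->c
  Step 2: replace d->a
  Step 3: replace b->d
  Step 4: replace b->c
  Step 5: replace d->c
  Step 6: replace e->a
Total insertions: 0

0


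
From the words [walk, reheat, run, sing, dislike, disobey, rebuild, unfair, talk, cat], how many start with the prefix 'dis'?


Checking each word for prefix 'dis':
  'walk' -> no (count: 0)
  'reheat' -> no (count: 0)
  'run' -> no (count: 0)
  'sing' -> no (count: 0)
  'dislike' -> YES, starts with 'dis' (count: 1)
  'disobey' -> YES, starts with 'dis' (count: 2)
  'rebuild' -> no (count: 2)
  'unfair' -> no (count: 2)
  'talk' -> no (count: 2)
  'cat' -> no (count: 2)
Total with prefix 'dis': 2

2


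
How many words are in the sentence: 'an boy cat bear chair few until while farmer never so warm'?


Counting words by splitting on spaces:
  Word 1: 'an'
  Word 2: 'boy'
  Word 3: 'cat'
  Word 4: 'bear'
  Word 5: 'chair'
  Word 6: 'few'
  Word 7: 'until'
  Word 8: 'while'
  Word 9: 'farmer'
  Word 10: 'never'
  Word 11: 'so'
  Word 12: 'warm'
Total words: 12

12


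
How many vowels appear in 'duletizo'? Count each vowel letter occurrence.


Scanning each character of 'duletizo':
  Position 1: 'd' -> consonant (running count: 0)
  Position 2: 'u' -> vowel (running count: 1)
  Position 3: 'l' -> consonant (running count: 1)
  Position 4: 'e' -> vowel (running count: 2)
  Position 5: 't' -> consonant (running count: 2)
  Position 6: 'i' -> vowel (running count: 3)
  Position 7: 'z' -> consonant (running count: 3)
  Position 8: 'o' -> vowel (running count: 4)
Total vowels: 4

4


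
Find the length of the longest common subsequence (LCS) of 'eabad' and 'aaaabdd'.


DP table for LCS of 'eabad' and 'aaaabdd':
       a  a  a  a  b  d  d
    0  0  0  0  0  0  0  0
  e 0  0  0  0  0  0  0  0
  a 0  1  1  1  1  1  1  1
  b 0  1  1  1  1  2  2  2
  a 0  1  2  2  2  2  2  2
  d 0  1  2  2  2  2  3  3
LCS: 'abd'
LCS length = 3

3


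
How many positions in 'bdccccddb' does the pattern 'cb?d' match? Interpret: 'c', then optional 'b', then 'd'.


Pattern: cb?d means 'c', then optional 'b', then 'd'.
Scanning 'bdccccddb' position-by-position:
  Pos 0: window 'bdc' -> no
  Pos 1: window 'dcc' -> no
  Pos 2: window 'ccc' -> no
  Pos 3: window 'ccc' -> no
  Pos 4: window 'ccd' -> no
  Pos 5: window 'cdd' -> MATCH
  Pos 6: window 'ddb' -> no
  Pos 7: window 'db' -> no
  Pos 8: window 'b' -> no
Total matches: 1

1


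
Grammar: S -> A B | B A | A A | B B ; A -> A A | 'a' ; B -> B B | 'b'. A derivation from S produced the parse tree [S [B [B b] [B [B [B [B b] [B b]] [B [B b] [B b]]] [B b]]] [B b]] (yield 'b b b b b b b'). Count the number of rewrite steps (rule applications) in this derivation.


Every bracketed nonterminal node [X ...] in the tree is produced by exactly one rule application.
Reading the tree off as a leftmost derivation:
  Step 1: S  =>  B B   (applied S -> B B)
  Step 2: B B  =>  B B B   (applied B -> B B)
  Step 3: B B B  =>  b B B   (applied B -> b)
  Step 4: b B B  =>  b B B B   (applied B -> B B)
  Step 5: b B B B  =>  b B B B B   (applied B -> B B)
  Step 6: b B B B B  =>  b B B B B B   (applied B -> B B)
  Step 7: b B B B B B  =>  b b B B B B   (applied B -> b)
  Step 8: b b B B B B  =>  b b b B B B   (applied B -> b)
  Step 9: b b b B B B  =>  b b b B B B B   (applied B -> B B)
  Step 10: b b b B B B B  =>  b b b b B B B   (applied B -> b)
  Step 11: b b b b B B B  =>  b b b b b B B   (applied B -> b)
  Step 12: b b b b b B B  =>  b b b b b b B   (applied B -> b)
  Step 13: b b b b b b B  =>  b b b b b b b   (applied B -> b)
Final yield: b b b b b b b
Total rewrite steps: 13

13


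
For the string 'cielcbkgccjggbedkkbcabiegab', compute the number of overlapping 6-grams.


String 'cielcbkgccjggbedkkbcabiegab' has length L = 27.
Number of overlapping n-grams = L - n + 1
Substituting: 27 - 6 + 1 = 22

22


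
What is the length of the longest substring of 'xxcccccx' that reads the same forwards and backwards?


Scanning 'xxcccccx' for palindromic substrings.
Substring at positions 1-7: 'xcccccx'.
Check: reverse('xcccccx') = 'xcccccx' -> palindrome confirmed.
Neighbouring characters ('x' / '-') break symmetry, so it cannot extend further.
No longer palindromic substring exists; longest length = 7

7


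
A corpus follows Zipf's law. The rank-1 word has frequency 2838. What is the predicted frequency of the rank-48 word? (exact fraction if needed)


Zipf's law: freq(rank) = f1 / rank
f1 = 2838, rank = 48
freq = 2838 / 48
GCD(2838, 48) = 6
Simplified: 473/8

473/8


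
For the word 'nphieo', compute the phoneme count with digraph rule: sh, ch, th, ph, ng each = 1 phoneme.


Parsing 'nphieo' greedily, digraphs first:
  'n' -> consonant phoneme (phonemes so far: 1)
  'ph' -> digraph (1 consonant phoneme) (phonemes so far: 2)
  'i' -> vowel phoneme (phonemes so far: 3)
  'e' -> vowel phoneme (phonemes so far: 4)
  'o' -> vowel phoneme (phonemes so far: 5)
Total phonemes: 5

5


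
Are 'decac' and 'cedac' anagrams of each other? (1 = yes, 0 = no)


Sort characters of 'decac': 'accde'
Sort characters of 'cedac': 'accde'
Sorted forms match -> they ARE anagrams
Result: 1

1


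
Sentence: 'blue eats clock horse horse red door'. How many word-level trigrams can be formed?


Word trigrams from [7] words:
  Trigram 1: (blue eats clock)
  Trigram 2: (eats clock horse)
  Trigram 3: (clock horse horse)
  Trigram 4: (horse horse red)
  Trigram 5: (horse red door)
Total word trigrams: 7 - 2 = 5

5


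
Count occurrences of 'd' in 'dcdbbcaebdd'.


Scanning 'dcdbbcaebdd' for 'd':
  Position 0: 'd' -> MATCH (count: 1)
  Position 2: 'd' -> MATCH (count: 2)
  Position 9: 'd' -> MATCH (count: 3)
  Position 10: 'd' -> MATCH (count: 4)
Total occurrences of 'd': 4

4


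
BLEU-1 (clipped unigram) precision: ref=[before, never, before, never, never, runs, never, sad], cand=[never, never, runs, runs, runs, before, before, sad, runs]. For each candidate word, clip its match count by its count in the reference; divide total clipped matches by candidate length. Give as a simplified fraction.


Reference word counts: {'before': 2, 'never': 4, 'runs': 1, 'sad': 1}
Checking each candidate word (with clipping):
  'never' -> in reference (ref count 4, used 1/4) -> match (matches: 1)
  'never' -> in reference (ref count 4, used 2/4) -> match (matches: 2)
  'runs' -> in reference (ref count 1, used 1/1) -> match (matches: 3)
  'runs' -> ref count 1 already used up (1/1) -> clipped, no match (matches: 3)
  'runs' -> ref count 1 already used up (1/1) -> clipped, no match (matches: 3)
  'before' -> in reference (ref count 2, used 1/2) -> match (matches: 4)
  'before' -> in reference (ref count 2, used 2/2) -> match (matches: 5)
  'sad' -> in reference (ref count 1, used 1/1) -> match (matches: 6)
  'runs' -> ref count 1 already used up (1/1) -> clipped, no match (matches: 6)
Clipped matches: 6, Candidate length: 9
Precision = 6/9 = 2/3

2/3


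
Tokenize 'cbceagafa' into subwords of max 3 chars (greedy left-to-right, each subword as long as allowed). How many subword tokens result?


'cbceagafa' has 9 characters.
Chunking with max size 3:
  Chunk 1: 'cbc' (positions 0-2)
  Chunk 2: 'eag' (positions 3-5)
  Chunk 3: 'afa' (positions 6-8)
Total chunks: ceil(9 / 3) = 3

3


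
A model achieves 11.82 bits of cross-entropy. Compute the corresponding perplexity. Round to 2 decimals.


Perplexity formula: PP = 2^H
H = 11.82
PP = 2^11.82
Decompose: 2^11.82 = 2^11 * 2^0.82
2^11 = 2048, 2^0.82 ~ 1.7654060
PP ~ 2048 * 1.7654060 = 3615.5514880
Rounded to 2 decimals: 3615.55

3615.55


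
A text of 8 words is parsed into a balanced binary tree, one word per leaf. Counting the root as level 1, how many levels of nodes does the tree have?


In a balanced binary tree with n leaves the deepest leaf is ceil(log2(n)) edges below the root,
so counting node levels inclusive of root and leaves gives ceil(log2(n)) + 1 levels.
log2(8) = 3.0000
ceil(3.0000) = 3
levels = 3 + 1 = 4

4


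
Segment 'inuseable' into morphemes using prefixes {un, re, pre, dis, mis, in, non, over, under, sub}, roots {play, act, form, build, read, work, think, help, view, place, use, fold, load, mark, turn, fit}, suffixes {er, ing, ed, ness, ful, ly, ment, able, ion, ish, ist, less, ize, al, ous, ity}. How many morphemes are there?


Segmenting 'inuseable' against the inventory:
  'in' -> prefix (morpheme 1)
  'use' -> root (morpheme 2)
  'able' -> suffix (morpheme 3)
Total morphemes: 3

3


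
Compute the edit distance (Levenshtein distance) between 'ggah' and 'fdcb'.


Building DP table for s1='ggah' (len 4) and s2='fdcb' (len 4):
       f  d  c  b
    0  1  2  3  4
  g 1  1  2  3  4
  g 2  2  2  3  4
  a 3  3  3  3  4
  h 4  4  4  4  4
Edit distance = dp[4][4] = 4

4


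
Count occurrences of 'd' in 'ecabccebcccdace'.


Scanning 'ecabccebcccdace' for 'd':
  Position 11: 'd' -> MATCH (count: 1)
Total occurrences of 'd': 1

1


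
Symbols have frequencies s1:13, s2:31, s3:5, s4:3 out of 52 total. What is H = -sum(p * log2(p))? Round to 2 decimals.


Computing entropy H = -sum(p_i * log2(p_i)):
  s1: p = 13/52 = 0.2500, -p*log2(p) = 0.5000
  s2: p = 31/52 = 0.5962, -p*log2(p) = 0.4449
  s3: p = 5/52 = 0.0962, -p*log2(p) = 0.3249
  s4: p = 3/52 = 0.0577, -p*log2(p) = 0.2374
H = sum of terms = 1.5072
Rounded to 2 decimals: 1.51

1.51


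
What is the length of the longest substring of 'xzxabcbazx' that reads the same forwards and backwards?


Scanning 'xzxabcbazx' for palindromic substrings.
Substring at positions 3-7: 'abcba'.
Check: reverse('abcba') = 'abcba' -> palindrome confirmed.
Neighbouring characters ('x' / 'z') break symmetry, so it cannot extend further.
No longer palindromic substring exists; longest length = 5

5


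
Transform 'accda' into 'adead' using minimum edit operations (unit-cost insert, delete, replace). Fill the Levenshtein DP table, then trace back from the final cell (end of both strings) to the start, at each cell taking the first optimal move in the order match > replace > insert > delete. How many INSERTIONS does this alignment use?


Edit distance = 4. Backtracking from cell (5, 5) with preference match > replace > insert > delete,
then listing the resulting alignment 'accda' -> 'adead' left to right:
  Step 1: keep 'a'
  Step 2: replace c->d
  Step 3: replace c->e
  Step 4: replace d->a
  Step 5: replace a->d
Total insertions: 0

0


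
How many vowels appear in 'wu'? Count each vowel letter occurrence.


Scanning each character of 'wu':
  Position 1: 'w' -> consonant (running count: 0)
  Position 2: 'u' -> vowel (running count: 1)
Total vowels: 1

1


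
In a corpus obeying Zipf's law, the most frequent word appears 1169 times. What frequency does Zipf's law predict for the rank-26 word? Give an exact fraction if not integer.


Zipf's law: freq(rank) = f1 / rank
f1 = 1169, rank = 26
freq = 1169 / 26
GCD(1169, 26) = 1
Simplified: 1169/26

1169/26


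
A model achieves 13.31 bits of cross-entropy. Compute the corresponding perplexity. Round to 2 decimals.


Perplexity formula: PP = 2^H
H = 13.31
PP = 2^13.31
Decompose: 2^13.31 = 2^13 * 2^0.31
2^13 = 8192, 2^0.31 ~ 1.2397077
PP ~ 8192 * 1.2397077 = 10155.6854784
Rounded to 2 decimals: 10155.69

10155.69


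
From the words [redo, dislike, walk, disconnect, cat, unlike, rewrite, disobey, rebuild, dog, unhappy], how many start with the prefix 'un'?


Checking each word for prefix 'un':
  'redo' -> no (count: 0)
  'dislike' -> no (count: 0)
  'walk' -> no (count: 0)
  'disconnect' -> no (count: 0)
  'cat' -> no (count: 0)
  'unlike' -> YES, starts with 'un' (count: 1)
  'rewrite' -> no (count: 1)
  'disobey' -> no (count: 1)
  'rebuild' -> no (count: 1)
  'dog' -> no (count: 1)
  'unhappy' -> YES, starts with 'un' (count: 2)
Total with prefix 'un': 2

2


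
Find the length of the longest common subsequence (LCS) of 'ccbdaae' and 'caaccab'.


DP table for LCS of 'ccbdaae' and 'caaccab':
       c  a  a  c  c  a  b
    0  0  0  0  0  0  0  0
  c 0  1  1  1  1  1  1  1
  c 0  1  1  1  2  2  2  2
  b 0  1  1  1  2  2  2  3
  d 0  1  1  1  2  2  2  3
  a 0  1  2  2  2  2  3  3
  a 0  1  2  3  3  3  3  3
  e 0  1  2  3  3  3  3  3
LCS: 'ccb'
LCS length = 3

3


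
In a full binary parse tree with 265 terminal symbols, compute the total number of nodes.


Leaf nodes (terminals): 265
Internal nodes = n - 1 = 265 - 1 = 264
Total = leaves + internal = 265 + 264 = 529

529


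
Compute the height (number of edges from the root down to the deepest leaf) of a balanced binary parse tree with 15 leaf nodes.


In a balanced binary tree with n leaves the deepest leaf is ceil(log2(n)) edges below the root.
log2(15) = 3.9069
ceil(3.9069) = 4
height (edges) = 4

4


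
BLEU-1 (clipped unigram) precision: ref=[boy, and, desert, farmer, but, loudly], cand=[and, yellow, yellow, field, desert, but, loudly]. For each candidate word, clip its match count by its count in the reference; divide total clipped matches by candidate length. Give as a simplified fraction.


Reference word counts: {'and': 1, 'boy': 1, 'but': 1, 'desert': 1, 'farmer': 1, 'loudly': 1}
Checking each candidate word (with clipping):
  'and' -> in reference (ref count 1, used 1/1) -> match (matches: 1)
  'yellow' -> not in reference -> no match (matches: 1)
  'yellow' -> not in reference -> no match (matches: 1)
  'field' -> not in reference -> no match (matches: 1)
  'desert' -> in reference (ref count 1, used 1/1) -> match (matches: 2)
  'but' -> in reference (ref count 1, used 1/1) -> match (matches: 3)
  'loudly' -> in reference (ref count 1, used 1/1) -> match (matches: 4)
Clipped matches: 4, Candidate length: 7
Precision = 4/7

4/7


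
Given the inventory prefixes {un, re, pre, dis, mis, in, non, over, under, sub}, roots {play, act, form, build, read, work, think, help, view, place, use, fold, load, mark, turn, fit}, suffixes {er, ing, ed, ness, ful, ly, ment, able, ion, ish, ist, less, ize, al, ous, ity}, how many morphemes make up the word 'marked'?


Segmenting 'marked' against the inventory:
  'mark' -> root (morpheme 1)
  'ed' -> suffix (morpheme 2)
Total morphemes: 2

2


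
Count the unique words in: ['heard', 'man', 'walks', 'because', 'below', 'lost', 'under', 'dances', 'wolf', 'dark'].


Listing all tokens and tracking unique types:
  Token 1: 'heard' -> NEW (unique so far: 1)
  Token 2: 'man' -> NEW (unique so far: 2)
  Token 3: 'walks' -> NEW (unique so far: 3)
  Token 4: 'because' -> NEW (unique so far: 4)
  Token 5: 'below' -> NEW (unique so far: 5)
  Token 6: 'lost' -> NEW (unique so far: 6)
  Token 7: 'under' -> NEW (unique so far: 7)
  Token 8: 'dances' -> NEW (unique so far: 8)
  Token 9: 'wolf' -> NEW (unique so far: 9)
  Token 10: 'dark' -> NEW (unique so far: 10)
Unique types: ('because', 'below', 'dances', 'dark', 'heard', 'lost', 'man', 'under', 'walks', 'wolf')
Vocabulary size: 10

10


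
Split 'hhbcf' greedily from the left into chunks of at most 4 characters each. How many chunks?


'hhbcf' has 5 characters.
Chunking with max size 4:
  Chunk 1: 'hhbc' (positions 0-3)
  Chunk 2: 'f' (positions 4-4)
Total chunks: ceil(5 / 4) = 2

2


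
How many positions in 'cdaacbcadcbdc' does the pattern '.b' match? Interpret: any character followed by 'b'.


Pattern: .b means any character followed by 'b'.
Scanning 'cdaacbcadcbdc' position-by-position:
  Pos 0: window 'cd' -> no
  Pos 1: window 'da' -> no
  Pos 2: window 'aa' -> no
  Pos 3: window 'ac' -> no
  Pos 4: window 'cb' -> MATCH
  Pos 5: window 'bc' -> no
  Pos 6: window 'ca' -> no
  Pos 7: window 'ad' -> no
  Pos 8: window 'dc' -> no
  Pos 9: window 'cb' -> MATCH
  Pos 10: window 'bd' -> no
  Pos 11: window 'dc' -> no
  Pos 12: window 'c' -> no
Total matches: 2

2


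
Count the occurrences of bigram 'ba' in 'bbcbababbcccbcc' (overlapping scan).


Scanning 'bbcbababbcccbcc' for bigram 'ba':
  Position 0: 'bb' -> no
  Position 1: 'bc' -> no
  Position 2: 'cb' -> no
  Position 3: 'ba' -> MATCH
  Position 4: 'ab' -> no
  Position 5: 'ba' -> MATCH
  Position 6: 'ab' -> no
  Position 7: 'bb' -> no
  Position 8: 'bc' -> no
  Position 9: 'cc' -> no
  Position 10: 'cc' -> no
  Position 11: 'cb' -> no
  Position 12: 'bc' -> no
  Position 13: 'cc' -> no
Total matches: 2

2


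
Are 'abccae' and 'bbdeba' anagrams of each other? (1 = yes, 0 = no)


Sort characters of 'abccae': 'aabcce'
Sort characters of 'bbdeba': 'abbbde'
Sorted forms differ -> they are NOT anagrams
Result: 0

0


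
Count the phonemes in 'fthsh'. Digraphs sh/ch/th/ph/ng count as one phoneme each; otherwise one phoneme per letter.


Parsing 'fthsh' greedily, digraphs first:
  'f' -> consonant phoneme (phonemes so far: 1)
  'th' -> digraph (1 consonant phoneme) (phonemes so far: 2)
  'sh' -> digraph (1 consonant phoneme) (phonemes so far: 3)
Total phonemes: 3

3


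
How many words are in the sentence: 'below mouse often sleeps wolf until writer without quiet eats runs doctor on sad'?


Counting words by splitting on spaces:
  Word 1: 'below'
  Word 2: 'mouse'
  Word 3: 'often'
  Word 4: 'sleeps'
  Word 5: 'wolf'
  Word 6: 'until'
  Word 7: 'writer'
  Word 8: 'without'
  Word 9: 'quiet'
  Word 10: 'eats'
  Word 11: 'runs'
  Word 12: 'doctor'
  Word 13: 'on'
  Word 14: 'sad'
Total words: 14

14


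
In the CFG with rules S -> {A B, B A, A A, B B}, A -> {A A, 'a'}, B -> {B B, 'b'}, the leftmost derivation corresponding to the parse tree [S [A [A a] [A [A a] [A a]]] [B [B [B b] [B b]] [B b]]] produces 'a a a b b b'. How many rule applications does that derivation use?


Every bracketed nonterminal node [X ...] in the tree is produced by exactly one rule application.
Reading the tree off as a leftmost derivation:
  Step 1: S  =>  A B   (applied S -> A B)
  Step 2: A B  =>  A A B   (applied A -> A A)
  Step 3: A A B  =>  a A B   (applied A -> a)
  Step 4: a A B  =>  a A A B   (applied A -> A A)
  Step 5: a A A B  =>  a a A B   (applied A -> a)
  Step 6: a a A B  =>  a a a B   (applied A -> a)
  Step 7: a a a B  =>  a a a B B   (applied B -> B B)
  Step 8: a a a B B  =>  a a a B B B   (applied B -> B B)
  Step 9: a a a B B B  =>  a a a b B B   (applied B -> b)
  Step 10: a a a b B B  =>  a a a b b B   (applied B -> b)
  Step 11: a a a b b B  =>  a a a b b b   (applied B -> b)
Final yield: a a a b b b
Total rewrite steps: 11

11


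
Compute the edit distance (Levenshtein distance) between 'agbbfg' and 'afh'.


Building DP table for s1='agbbfg' (len 6) and s2='afh' (len 3):
       a  f  h
    0  1  2  3
  a 1  0  1  2
  g 2  1  1  2
  b 3  2  2  2
  b 4  3  3  3
  f 5  4  3  4
  g 6  5  4  4
Edit distance = dp[6][3] = 4

4


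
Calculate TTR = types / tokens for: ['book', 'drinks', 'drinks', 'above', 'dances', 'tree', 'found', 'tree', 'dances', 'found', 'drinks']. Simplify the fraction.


Tokens: 11
Unique types: ('above', 'book', 'dances', 'drinks', 'found', 'tree') = 6
TTR = 6/11
Already in lowest terms.

6/11


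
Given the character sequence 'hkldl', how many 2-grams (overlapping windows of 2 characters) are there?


String 'hkldl' has length L = 5.
Number of overlapping n-grams = L - n + 1
Substituting: 5 - 2 + 1 = 4

4


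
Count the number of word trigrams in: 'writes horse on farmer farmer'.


Word trigrams from [5] words:
  Trigram 1: (writes horse on)
  Trigram 2: (horse on farmer)
  Trigram 3: (on farmer farmer)
Total word trigrams: 5 - 2 = 3

3


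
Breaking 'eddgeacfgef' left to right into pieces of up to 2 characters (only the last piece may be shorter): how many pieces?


'eddgeacfgef' has 11 characters.
Chunking with max size 2:
  Chunk 1: 'ed' (positions 0-1)
  Chunk 2: 'dg' (positions 2-3)
  Chunk 3: 'ea' (positions 4-5)
  Chunk 4: 'cf' (positions 6-7)
  Chunk 5: 'ge' (positions 8-9)
  Chunk 6: 'f' (positions 10-10)
Total chunks: ceil(11 / 2) = 6

6


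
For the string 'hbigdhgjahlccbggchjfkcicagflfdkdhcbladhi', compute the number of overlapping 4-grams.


String 'hbigdhgjahlccbggchjfkcicagflfdkdhcbladhi' has length L = 40.
Number of overlapping n-grams = L - n + 1
Substituting: 40 - 4 + 1 = 37

37


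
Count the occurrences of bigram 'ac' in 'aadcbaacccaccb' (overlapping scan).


Scanning 'aadcbaacccaccb' for bigram 'ac':
  Position 0: 'aa' -> no
  Position 1: 'ad' -> no
  Position 2: 'dc' -> no
  Position 3: 'cb' -> no
  Position 4: 'ba' -> no
  Position 5: 'aa' -> no
  Position 6: 'ac' -> MATCH
  Position 7: 'cc' -> no
  Position 8: 'cc' -> no
  Position 9: 'ca' -> no
  Position 10: 'ac' -> MATCH
  Position 11: 'cc' -> no
  Position 12: 'cb' -> no
Total matches: 2

2


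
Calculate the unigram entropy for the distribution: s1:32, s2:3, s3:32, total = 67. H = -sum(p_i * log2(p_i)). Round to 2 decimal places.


Computing entropy H = -sum(p_i * log2(p_i)):
  s1: p = 32/67 = 0.4776, -p*log2(p) = 0.5092
  s2: p = 3/67 = 0.0448, -p*log2(p) = 0.2006
  s3: p = 32/67 = 0.4776, -p*log2(p) = 0.5092
H = sum of terms = 1.2190
Rounded to 2 decimals: 1.22

1.22


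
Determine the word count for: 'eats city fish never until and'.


Counting words by splitting on spaces:
  Word 1: 'eats'
  Word 2: 'city'
  Word 3: 'fish'
  Word 4: 'never'
  Word 5: 'until'
  Word 6: 'and'
Total words: 6

6


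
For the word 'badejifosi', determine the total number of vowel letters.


Scanning each character of 'badejifosi':
  Position 1: 'b' -> consonant (running count: 0)
  Position 2: 'a' -> vowel (running count: 1)
  Position 3: 'd' -> consonant (running count: 1)
  Position 4: 'e' -> vowel (running count: 2)
  Position 5: 'j' -> consonant (running count: 2)
  Position 6: 'i' -> vowel (running count: 3)
  Position 7: 'f' -> consonant (running count: 3)
  Position 8: 'o' -> vowel (running count: 4)
  Position 9: 's' -> consonant (running count: 4)
  Position 10: 'i' -> vowel (running count: 5)
Total vowels: 5

5
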